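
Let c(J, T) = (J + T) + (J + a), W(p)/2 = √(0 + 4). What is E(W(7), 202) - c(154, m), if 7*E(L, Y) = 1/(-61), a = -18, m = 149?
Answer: -187454/427 ≈ -439.00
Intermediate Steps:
W(p) = 4 (W(p) = 2*√(0 + 4) = 2*√4 = 2*2 = 4)
c(J, T) = -18 + T + 2*J (c(J, T) = (J + T) + (J - 18) = (J + T) + (-18 + J) = -18 + T + 2*J)
E(L, Y) = -1/427 (E(L, Y) = (⅐)/(-61) = (⅐)*(-1/61) = -1/427)
E(W(7), 202) - c(154, m) = -1/427 - (-18 + 149 + 2*154) = -1/427 - (-18 + 149 + 308) = -1/427 - 1*439 = -1/427 - 439 = -187454/427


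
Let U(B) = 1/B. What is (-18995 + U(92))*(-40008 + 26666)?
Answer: 11657832669/46 ≈ 2.5343e+8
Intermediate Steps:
(-18995 + U(92))*(-40008 + 26666) = (-18995 + 1/92)*(-40008 + 26666) = (-18995 + 1/92)*(-13342) = -1747539/92*(-13342) = 11657832669/46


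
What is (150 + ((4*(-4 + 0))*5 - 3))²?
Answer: 4489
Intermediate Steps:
(150 + ((4*(-4 + 0))*5 - 3))² = (150 + ((4*(-4))*5 - 3))² = (150 + (-16*5 - 3))² = (150 + (-80 - 3))² = (150 - 83)² = 67² = 4489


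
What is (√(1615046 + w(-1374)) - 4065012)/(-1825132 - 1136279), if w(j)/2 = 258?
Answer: 1355004/987137 - √1615562/2961411 ≈ 1.3722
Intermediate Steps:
w(j) = 516 (w(j) = 2*258 = 516)
(√(1615046 + w(-1374)) - 4065012)/(-1825132 - 1136279) = (√(1615046 + 516) - 4065012)/(-1825132 - 1136279) = (√1615562 - 4065012)/(-2961411) = (-4065012 + √1615562)*(-1/2961411) = 1355004/987137 - √1615562/2961411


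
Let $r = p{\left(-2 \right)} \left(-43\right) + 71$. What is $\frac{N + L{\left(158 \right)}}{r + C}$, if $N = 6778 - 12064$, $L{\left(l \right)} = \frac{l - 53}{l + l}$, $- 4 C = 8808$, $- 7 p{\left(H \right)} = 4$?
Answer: $\frac{3897299}{1553140} \approx 2.5093$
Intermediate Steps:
$p{\left(H \right)} = - \frac{4}{7}$ ($p{\left(H \right)} = \left(- \frac{1}{7}\right) 4 = - \frac{4}{7}$)
$C = -2202$ ($C = \left(- \frac{1}{4}\right) 8808 = -2202$)
$r = \frac{669}{7}$ ($r = \left(- \frac{4}{7}\right) \left(-43\right) + 71 = \frac{172}{7} + 71 = \frac{669}{7} \approx 95.571$)
$L{\left(l \right)} = \frac{-53 + l}{2 l}$
$N = -5286$
$\frac{N + L{\left(158 \right)}}{r + C} = \frac{-5286 + \frac{-53 + 158}{2 \cdot 158}}{\frac{669}{7} - 2202} = \frac{-5286 + \frac{1}{2} \cdot \frac{1}{158} \cdot 105}{- \frac{14745}{7}} = \left(-5286 + \frac{105}{316}\right) \left(- \frac{7}{14745}\right) = \left(- \frac{1670271}{316}\right) \left(- \frac{7}{14745}\right) = \frac{3897299}{1553140}$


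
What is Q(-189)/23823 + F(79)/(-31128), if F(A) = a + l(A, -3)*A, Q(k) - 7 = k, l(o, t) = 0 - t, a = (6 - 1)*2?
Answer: -3849859/247187448 ≈ -0.015575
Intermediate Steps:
a = 10 (a = 5*2 = 10)
l(o, t) = -t
Q(k) = 7 + k
F(A) = 10 + 3*A (F(A) = 10 + (-1*(-3))*A = 10 + 3*A)
Q(-189)/23823 + F(79)/(-31128) = (7 - 189)/23823 + (10 + 3*79)/(-31128) = -182*1/23823 + (10 + 237)*(-1/31128) = -182/23823 + 247*(-1/31128) = -182/23823 - 247/31128 = -3849859/247187448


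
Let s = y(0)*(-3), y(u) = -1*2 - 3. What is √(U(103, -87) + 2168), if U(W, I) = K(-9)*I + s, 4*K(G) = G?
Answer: √9515/2 ≈ 48.772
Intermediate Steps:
K(G) = G/4
y(u) = -5 (y(u) = -2 - 3 = -5)
s = 15 (s = -5*(-3) = 15)
U(W, I) = 15 - 9*I/4 (U(W, I) = ((¼)*(-9))*I + 15 = -9*I/4 + 15 = 15 - 9*I/4)
√(U(103, -87) + 2168) = √((15 - 9/4*(-87)) + 2168) = √((15 + 783/4) + 2168) = √(843/4 + 2168) = √(9515/4) = √9515/2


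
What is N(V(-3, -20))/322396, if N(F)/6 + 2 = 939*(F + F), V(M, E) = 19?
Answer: 53520/80599 ≈ 0.66403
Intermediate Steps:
N(F) = -12 + 11268*F (N(F) = -12 + 6*(939*(F + F)) = -12 + 6*(939*(2*F)) = -12 + 6*(1878*F) = -12 + 11268*F)
N(V(-3, -20))/322396 = (-12 + 11268*19)/322396 = (-12 + 214092)*(1/322396) = 214080*(1/322396) = 53520/80599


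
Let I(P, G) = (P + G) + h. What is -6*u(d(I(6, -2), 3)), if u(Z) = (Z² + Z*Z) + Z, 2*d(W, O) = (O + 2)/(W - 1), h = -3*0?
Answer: -40/3 ≈ -13.333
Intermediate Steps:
h = 0
I(P, G) = G + P (I(P, G) = (P + G) + 0 = (G + P) + 0 = G + P)
d(W, O) = (2 + O)/(2*(-1 + W)) (d(W, O) = ((O + 2)/(W - 1))/2 = ((2 + O)/(-1 + W))/2 = (2 + O)/(2*(-1 + W)))
u(Z) = Z + 2*Z² (u(Z) = (Z² + Z²) + Z = 2*Z² + Z = Z + 2*Z²)
-6*u(d(I(6, -2), 3)) = -6*(2 + 3)/(2*(-1 + (-2 + 6)))*(1 + 2*((2 + 3)/(2*(-1 + (-2 + 6))))) = -6*(½)*5/(-1 + 4)*(1 + 2*((½)*5/(-1 + 4))) = -6*(½)*5/3*(1 + 2*((½)*5/3)) = -6*(½)*(⅓)*5*(1 + 2*((½)*(⅓)*5)) = -5*(1 + 2*(⅚)) = -5*(1 + 5/3) = -5*8/3 = -6*20/9 = -40/3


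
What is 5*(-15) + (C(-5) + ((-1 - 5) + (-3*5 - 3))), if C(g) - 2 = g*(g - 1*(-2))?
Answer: -82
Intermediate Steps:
C(g) = 2 + g*(2 + g) (C(g) = 2 + g*(g - 1*(-2)) = 2 + g*(g + 2) = 2 + g*(2 + g))
5*(-15) + (C(-5) + ((-1 - 5) + (-3*5 - 3))) = 5*(-15) + ((2 + (-5)² + 2*(-5)) + ((-1 - 5) + (-3*5 - 3))) = -75 + ((2 + 25 - 10) + (-6 + (-15 - 3))) = -75 + (17 + (-6 - 18)) = -75 + (17 - 24) = -75 - 7 = -82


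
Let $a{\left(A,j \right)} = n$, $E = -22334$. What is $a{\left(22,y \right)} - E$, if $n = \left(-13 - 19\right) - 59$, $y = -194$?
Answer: $22243$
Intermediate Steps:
$n = -91$ ($n = -32 - 59 = -91$)
$a{\left(A,j \right)} = -91$
$a{\left(22,y \right)} - E = -91 - -22334 = -91 + 22334 = 22243$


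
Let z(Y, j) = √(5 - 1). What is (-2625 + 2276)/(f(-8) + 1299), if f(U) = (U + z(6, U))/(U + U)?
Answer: -2792/10395 ≈ -0.26859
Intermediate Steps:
z(Y, j) = 2 (z(Y, j) = √4 = 2)
f(U) = (2 + U)/(2*U) (f(U) = (U + 2)/(U + U) = (2 + U)/((2*U)) = (2 + U)*(1/(2*U)) = (2 + U)/(2*U))
(-2625 + 2276)/(f(-8) + 1299) = (-2625 + 2276)/((½)*(2 - 8)/(-8) + 1299) = -349/((½)*(-⅛)*(-6) + 1299) = -349/(3/8 + 1299) = -349/10395/8 = -349*8/10395 = -2792/10395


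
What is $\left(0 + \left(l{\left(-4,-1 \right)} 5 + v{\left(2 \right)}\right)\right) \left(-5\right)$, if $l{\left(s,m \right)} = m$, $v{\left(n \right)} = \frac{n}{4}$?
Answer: $\frac{45}{2} \approx 22.5$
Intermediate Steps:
$v{\left(n \right)} = \frac{n}{4}$ ($v{\left(n \right)} = n \frac{1}{4} = \frac{n}{4}$)
$\left(0 + \left(l{\left(-4,-1 \right)} 5 + v{\left(2 \right)}\right)\right) \left(-5\right) = \left(0 + \left(\left(-1\right) 5 + \frac{1}{4} \cdot 2\right)\right) \left(-5\right) = \left(0 + \left(-5 + \frac{1}{2}\right)\right) \left(-5\right) = \left(0 - \frac{9}{2}\right) \left(-5\right) = \left(- \frac{9}{2}\right) \left(-5\right) = \frac{45}{2}$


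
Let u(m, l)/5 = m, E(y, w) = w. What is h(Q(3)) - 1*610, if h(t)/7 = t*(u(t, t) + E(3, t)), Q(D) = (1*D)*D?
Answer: 2792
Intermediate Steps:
u(m, l) = 5*m
Q(D) = D² (Q(D) = D*D = D²)
h(t) = 42*t² (h(t) = 7*(t*(5*t + t)) = 7*(t*(6*t)) = 7*(6*t²) = 42*t²)
h(Q(3)) - 1*610 = 42*(3²)² - 1*610 = 42*9² - 610 = 42*81 - 610 = 3402 - 610 = 2792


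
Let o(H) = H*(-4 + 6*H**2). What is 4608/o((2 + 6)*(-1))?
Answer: -144/95 ≈ -1.5158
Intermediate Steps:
4608/o((2 + 6)*(-1)) = 4608/(-4*(2 + 6)*(-1) + 6*((2 + 6)*(-1))**3) = 4608/(-32*(-1) + 6*(8*(-1))**3) = 4608/(-4*(-8) + 6*(-8)**3) = 4608/(32 + 6*(-512)) = 4608/(32 - 3072) = 4608/(-3040) = 4608*(-1/3040) = -144/95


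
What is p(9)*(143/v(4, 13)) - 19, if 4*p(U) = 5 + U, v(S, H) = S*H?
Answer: -75/8 ≈ -9.3750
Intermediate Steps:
v(S, H) = H*S
p(U) = 5/4 + U/4 (p(U) = (5 + U)/4 = 5/4 + U/4)
p(9)*(143/v(4, 13)) - 19 = (5/4 + (¼)*9)*(143/((13*4))) - 19 = (5/4 + 9/4)*(143/52) - 19 = 7*(143*(1/52))/2 - 19 = (7/2)*(11/4) - 19 = 77/8 - 19 = -75/8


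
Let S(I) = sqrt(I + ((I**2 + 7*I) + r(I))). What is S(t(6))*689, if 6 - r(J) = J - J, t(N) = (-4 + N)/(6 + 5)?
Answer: 689*sqrt(906)/11 ≈ 1885.3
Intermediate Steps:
t(N) = -4/11 + N/11 (t(N) = (-4 + N)/11 = (-4 + N)*(1/11) = -4/11 + N/11)
r(J) = 6 (r(J) = 6 - (J - J) = 6 - 1*0 = 6 + 0 = 6)
S(I) = sqrt(6 + I**2 + 8*I) (S(I) = sqrt(I + ((I**2 + 7*I) + 6)) = sqrt(I + (6 + I**2 + 7*I)) = sqrt(6 + I**2 + 8*I))
S(t(6))*689 = sqrt(6 + (-4/11 + (1/11)*6)**2 + 8*(-4/11 + (1/11)*6))*689 = sqrt(6 + (-4/11 + 6/11)**2 + 8*(-4/11 + 6/11))*689 = sqrt(6 + (2/11)**2 + 8*(2/11))*689 = sqrt(6 + 4/121 + 16/11)*689 = sqrt(906/121)*689 = (sqrt(906)/11)*689 = 689*sqrt(906)/11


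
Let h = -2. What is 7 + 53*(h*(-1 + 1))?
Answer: 7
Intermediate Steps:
7 + 53*(h*(-1 + 1)) = 7 + 53*(-2*(-1 + 1)) = 7 + 53*(-2*0) = 7 + 53*0 = 7 + 0 = 7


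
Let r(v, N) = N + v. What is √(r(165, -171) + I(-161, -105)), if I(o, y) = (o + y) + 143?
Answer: I*√129 ≈ 11.358*I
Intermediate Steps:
I(o, y) = 143 + o + y
√(r(165, -171) + I(-161, -105)) = √((-171 + 165) + (143 - 161 - 105)) = √(-6 - 123) = √(-129) = I*√129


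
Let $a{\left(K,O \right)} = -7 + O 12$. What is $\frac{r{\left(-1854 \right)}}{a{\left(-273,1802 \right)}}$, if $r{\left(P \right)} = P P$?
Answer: $\frac{3437316}{21617} \approx 159.01$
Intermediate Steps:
$r{\left(P \right)} = P^{2}$
$a{\left(K,O \right)} = -7 + 12 O$
$\frac{r{\left(-1854 \right)}}{a{\left(-273,1802 \right)}} = \frac{\left(-1854\right)^{2}}{-7 + 12 \cdot 1802} = \frac{3437316}{-7 + 21624} = \frac{3437316}{21617}$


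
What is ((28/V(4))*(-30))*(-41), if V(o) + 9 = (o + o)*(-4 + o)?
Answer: -11480/3 ≈ -3826.7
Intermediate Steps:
V(o) = -9 + 2*o*(-4 + o) (V(o) = -9 + (o + o)*(-4 + o) = -9 + (2*o)*(-4 + o) = -9 + 2*o*(-4 + o))
((28/V(4))*(-30))*(-41) = ((28/(-9 - 8*4 + 2*4**2))*(-30))*(-41) = ((28/(-9 - 32 + 2*16))*(-30))*(-41) = ((28/(-9 - 32 + 32))*(-30))*(-41) = ((28/(-9))*(-30))*(-41) = ((28*(-1/9))*(-30))*(-41) = -28/9*(-30)*(-41) = (280/3)*(-41) = -11480/3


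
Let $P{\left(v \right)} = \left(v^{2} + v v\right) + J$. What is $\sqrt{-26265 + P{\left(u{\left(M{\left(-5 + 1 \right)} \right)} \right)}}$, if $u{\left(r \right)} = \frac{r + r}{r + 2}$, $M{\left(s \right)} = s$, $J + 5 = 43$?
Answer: $13 i \sqrt{155} \approx 161.85 i$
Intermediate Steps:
$J = 38$ ($J = -5 + 43 = 38$)
$u{\left(r \right)} = \frac{2 r}{2 + r}$
$P{\left(v \right)} = 38 + 2 v^{2}$ ($P{\left(v \right)} = \left(v^{2} + v v\right) + 38 = \left(v^{2} + v^{2}\right) + 38 = 2 v^{2} + 38 = 38 + 2 v^{2}$)
$\sqrt{-26265 + P{\left(u{\left(M{\left(-5 + 1 \right)} \right)} \right)}} = \sqrt{-26265 + \left(38 + 2 \left(\frac{2 \left(-5 + 1\right)}{2 + \left(-5 + 1\right)}\right)^{2}\right)} = \sqrt{-26265 + \left(38 + 2 \left(2 \left(-4\right) \frac{1}{2 - 4}\right)^{2}\right)} = \sqrt{-26265 + \left(38 + 2 \left(2 \left(-4\right) \frac{1}{-2}\right)^{2}\right)} = \sqrt{-26265 + \left(38 + 2 \left(2 \left(-4\right) \left(- \frac{1}{2}\right)\right)^{2}\right)} = \sqrt{-26265 + \left(38 + 2 \cdot 4^{2}\right)} = \sqrt{-26265 + \left(38 + 2 \cdot 16\right)} = \sqrt{-26265 + \left(38 + 32\right)} = \sqrt{-26265 + 70} = \sqrt{-26195} = 13 i \sqrt{155}$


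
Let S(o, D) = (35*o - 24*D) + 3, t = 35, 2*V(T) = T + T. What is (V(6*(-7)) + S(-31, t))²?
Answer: 3857296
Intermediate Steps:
V(T) = T (V(T) = (T + T)/2 = (2*T)/2 = T)
S(o, D) = 3 - 24*D + 35*o (S(o, D) = (-24*D + 35*o) + 3 = 3 - 24*D + 35*o)
(V(6*(-7)) + S(-31, t))² = (6*(-7) + (3 - 24*35 + 35*(-31)))² = (-42 + (3 - 840 - 1085))² = (-42 - 1922)² = (-1964)² = 3857296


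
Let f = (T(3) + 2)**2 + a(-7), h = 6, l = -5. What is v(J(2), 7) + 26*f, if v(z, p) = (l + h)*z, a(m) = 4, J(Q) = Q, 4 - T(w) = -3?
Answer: 2212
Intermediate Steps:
T(w) = 7 (T(w) = 4 - 1*(-3) = 4 + 3 = 7)
v(z, p) = z (v(z, p) = (-5 + 6)*z = 1*z = z)
f = 85 (f = (7 + 2)**2 + 4 = 9**2 + 4 = 81 + 4 = 85)
v(J(2), 7) + 26*f = 2 + 26*85 = 2 + 2210 = 2212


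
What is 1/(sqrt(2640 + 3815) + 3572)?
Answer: 3572/12752729 - sqrt(6455)/12752729 ≈ 0.00027380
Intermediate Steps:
1/(sqrt(2640 + 3815) + 3572) = 1/(sqrt(6455) + 3572) = 1/(3572 + sqrt(6455))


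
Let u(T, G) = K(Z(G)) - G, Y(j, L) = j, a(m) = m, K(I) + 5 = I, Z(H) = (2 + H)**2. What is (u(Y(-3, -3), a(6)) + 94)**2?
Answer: 21609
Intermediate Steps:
K(I) = -5 + I
u(T, G) = -5 + (2 + G)**2 - G (u(T, G) = (-5 + (2 + G)**2) - G = -5 + (2 + G)**2 - G)
(u(Y(-3, -3), a(6)) + 94)**2 = ((-5 + (2 + 6)**2 - 1*6) + 94)**2 = ((-5 + 8**2 - 6) + 94)**2 = ((-5 + 64 - 6) + 94)**2 = (53 + 94)**2 = 147**2 = 21609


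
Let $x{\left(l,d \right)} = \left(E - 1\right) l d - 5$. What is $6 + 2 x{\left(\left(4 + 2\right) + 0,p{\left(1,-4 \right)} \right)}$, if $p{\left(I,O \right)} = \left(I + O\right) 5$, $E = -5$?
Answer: $1076$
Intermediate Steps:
$p{\left(I,O \right)} = 5 I + 5 O$
$x{\left(l,d \right)} = -5 - 6 d l$ ($x{\left(l,d \right)} = \left(-5 - 1\right) l d - 5 = - 6 l d - 5 = - 6 d l - 5 = -5 - 6 d l$)
$6 + 2 x{\left(\left(4 + 2\right) + 0,p{\left(1,-4 \right)} \right)} = 6 + 2 \left(-5 - 6 \left(5 \cdot 1 + 5 \left(-4\right)\right) \left(\left(4 + 2\right) + 0\right)\right) = 6 + 2 \left(-5 - 6 \left(5 - 20\right) \left(6 + 0\right)\right) = 6 + 2 \left(-5 - \left(-90\right) 6\right) = 6 + 2 \left(-5 + 540\right) = 6 + 2 \cdot 535 = 6 + 1070 = 1076$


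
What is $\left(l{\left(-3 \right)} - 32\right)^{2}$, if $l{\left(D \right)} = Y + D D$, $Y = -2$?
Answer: $625$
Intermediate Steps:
$l{\left(D \right)} = -2 + D^{2}$ ($l{\left(D \right)} = -2 + D D = -2 + D^{2}$)
$\left(l{\left(-3 \right)} - 32\right)^{2} = \left(\left(-2 + \left(-3\right)^{2}\right) - 32\right)^{2} = \left(\left(-2 + 9\right) - 32\right)^{2} = \left(7 - 32\right)^{2} = \left(-25\right)^{2} = 625$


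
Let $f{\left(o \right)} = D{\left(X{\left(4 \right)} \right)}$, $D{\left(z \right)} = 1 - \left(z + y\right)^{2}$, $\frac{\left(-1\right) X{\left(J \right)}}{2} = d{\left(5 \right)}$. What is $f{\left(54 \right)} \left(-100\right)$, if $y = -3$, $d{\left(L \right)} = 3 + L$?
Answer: $36000$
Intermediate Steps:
$X{\left(J \right)} = -16$ ($X{\left(J \right)} = - 2 \left(3 + 5\right) = \left(-2\right) 8 = -16$)
$D{\left(z \right)} = 1 - \left(-3 + z\right)^{2}$ ($D{\left(z \right)} = 1 - \left(z - 3\right)^{2} = 1 - \left(-3 + z\right)^{2}$)
$f{\left(o \right)} = -360$ ($f{\left(o \right)} = 1 - \left(-3 - 16\right)^{2} = 1 - \left(-19\right)^{2} = 1 - 361 = -360$)
$f{\left(54 \right)} \left(-100\right) = \left(-360\right) \left(-100\right) = 36000$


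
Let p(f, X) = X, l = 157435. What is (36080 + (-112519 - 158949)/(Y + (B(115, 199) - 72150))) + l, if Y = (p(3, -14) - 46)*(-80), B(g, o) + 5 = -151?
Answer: 6531847529/33753 ≈ 1.9352e+5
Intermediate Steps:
B(g, o) = -156 (B(g, o) = -5 - 151 = -156)
Y = 4800 (Y = (-14 - 46)*(-80) = -60*(-80) = 4800)
(36080 + (-112519 - 158949)/(Y + (B(115, 199) - 72150))) + l = (36080 + (-112519 - 158949)/(4800 + (-156 - 72150))) + 157435 = (36080 - 271468/(4800 - 72306)) + 157435 = (36080 - 271468/(-67506)) + 157435 = (36080 - 271468*(-1/67506)) + 157435 = (36080 + 135734/33753) + 157435 = 1217943974/33753 + 157435 = 6531847529/33753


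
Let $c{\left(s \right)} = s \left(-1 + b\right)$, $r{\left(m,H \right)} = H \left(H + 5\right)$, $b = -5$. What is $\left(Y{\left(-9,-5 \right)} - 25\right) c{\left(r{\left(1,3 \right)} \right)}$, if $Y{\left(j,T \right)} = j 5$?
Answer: $10080$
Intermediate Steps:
$r{\left(m,H \right)} = H \left(5 + H\right)$
$Y{\left(j,T \right)} = 5 j$
$c{\left(s \right)} = - 6 s$ ($c{\left(s \right)} = s \left(-1 - 5\right) = s \left(-6\right) = - 6 s$)
$\left(Y{\left(-9,-5 \right)} - 25\right) c{\left(r{\left(1,3 \right)} \right)} = \left(5 \left(-9\right) - 25\right) \left(- 6 \cdot 3 \left(5 + 3\right)\right) = \left(-45 - 25\right) \left(- 6 \cdot 3 \cdot 8\right) = - 70 \left(\left(-6\right) 24\right) = \left(-70\right) \left(-144\right) = 10080$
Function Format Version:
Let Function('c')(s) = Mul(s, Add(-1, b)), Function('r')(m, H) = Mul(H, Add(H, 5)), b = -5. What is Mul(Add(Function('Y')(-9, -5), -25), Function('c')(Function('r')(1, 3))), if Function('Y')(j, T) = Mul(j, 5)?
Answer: 10080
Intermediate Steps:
Function('r')(m, H) = Mul(H, Add(5, H))
Function('Y')(j, T) = Mul(5, j)
Function('c')(s) = Mul(-6, s) (Function('c')(s) = Mul(s, Add(-1, -5)) = Mul(s, -6) = Mul(-6, s))
Mul(Add(Function('Y')(-9, -5), -25), Function('c')(Function('r')(1, 3))) = Mul(Add(Mul(5, -9), -25), Mul(-6, Mul(3, Add(5, 3)))) = Mul(Add(-45, -25), Mul(-6, Mul(3, 8))) = Mul(-70, Mul(-6, 24)) = Mul(-70, -144) = 10080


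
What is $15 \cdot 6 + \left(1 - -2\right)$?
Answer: $93$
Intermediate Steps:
$15 \cdot 6 + \left(1 - -2\right) = 90 + \left(1 + 2\right) = 90 + 3 = 93$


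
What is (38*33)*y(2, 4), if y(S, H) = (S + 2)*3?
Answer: 15048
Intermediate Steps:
y(S, H) = 6 + 3*S (y(S, H) = (2 + S)*3 = 6 + 3*S)
(38*33)*y(2, 4) = (38*33)*(6 + 3*2) = 1254*(6 + 6) = 1254*12 = 15048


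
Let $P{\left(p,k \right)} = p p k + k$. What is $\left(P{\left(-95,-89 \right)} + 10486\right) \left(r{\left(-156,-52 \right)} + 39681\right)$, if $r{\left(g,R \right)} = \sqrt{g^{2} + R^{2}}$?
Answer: $-31460207868 - 41227056 \sqrt{10} \approx -3.1591 \cdot 10^{10}$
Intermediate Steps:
$r{\left(g,R \right)} = \sqrt{R^{2} + g^{2}}$
$P{\left(p,k \right)} = k + k p^{2}$ ($P{\left(p,k \right)} = p^{2} k + k = k p^{2} + k = k + k p^{2}$)
$\left(P{\left(-95,-89 \right)} + 10486\right) \left(r{\left(-156,-52 \right)} + 39681\right) = \left(- 89 \left(1 + \left(-95\right)^{2}\right) + 10486\right) \left(\sqrt{\left(-52\right)^{2} + \left(-156\right)^{2}} + 39681\right) = \left(- 89 \left(1 + 9025\right) + 10486\right) \left(\sqrt{2704 + 24336} + 39681\right) = \left(\left(-89\right) 9026 + 10486\right) \left(\sqrt{27040} + 39681\right) = \left(-803314 + 10486\right) \left(52 \sqrt{10} + 39681\right) = - 792828 \left(39681 + 52 \sqrt{10}\right) = -31460207868 - 41227056 \sqrt{10}$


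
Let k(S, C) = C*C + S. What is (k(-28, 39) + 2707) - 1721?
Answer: 2479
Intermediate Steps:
k(S, C) = S + C² (k(S, C) = C² + S = S + C²)
(k(-28, 39) + 2707) - 1721 = ((-28 + 39²) + 2707) - 1721 = ((-28 + 1521) + 2707) - 1721 = (1493 + 2707) - 1721 = 4200 - 1721 = 2479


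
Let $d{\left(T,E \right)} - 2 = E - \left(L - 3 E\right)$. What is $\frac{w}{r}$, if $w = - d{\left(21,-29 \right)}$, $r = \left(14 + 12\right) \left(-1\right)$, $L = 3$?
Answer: $- \frac{9}{2} \approx -4.5$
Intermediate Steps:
$d{\left(T,E \right)} = -1 + 4 E$ ($d{\left(T,E \right)} = 2 + \left(E - \left(3 - 3 E\right)\right) = 2 + \left(E + \left(-3 + 3 E\right)\right) = 2 + \left(-3 + 4 E\right) = -1 + 4 E$)
$r = -26$ ($r = 26 \left(-1\right) = -26$)
$w = 117$ ($w = - (-1 + 4 \left(-29\right)) = - (-1 - 116) = \left(-1\right) \left(-117\right) = 117$)
$\frac{w}{r} = \frac{117}{-26} = 117 \left(- \frac{1}{26}\right) = - \frac{9}{2}$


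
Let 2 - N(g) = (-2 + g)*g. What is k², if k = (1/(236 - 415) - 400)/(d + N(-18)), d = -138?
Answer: 5126703201/7882598656 ≈ 0.65038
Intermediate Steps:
N(g) = 2 - g*(-2 + g) (N(g) = 2 - (-2 + g)*g = 2 - g*(-2 + g))
k = 71601/88784 (k = (1/(236 - 415) - 400)/(-138 + (2 - 1*(-18)² + 2*(-18))) = (1/(-179) - 400)/(-138 + (2 - 1*324 - 36)) = (-1/179 - 400)/(-138 + (2 - 324 - 36)) = -71601/(179*(-138 - 358)) = -71601/179/(-496) = -71601/179*(-1/496) = 71601/88784 ≈ 0.80646)
k² = (71601/88784)² = 5126703201/7882598656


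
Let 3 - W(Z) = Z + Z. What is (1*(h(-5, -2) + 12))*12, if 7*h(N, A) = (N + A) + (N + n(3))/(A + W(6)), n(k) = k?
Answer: 10188/77 ≈ 132.31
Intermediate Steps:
W(Z) = 3 - 2*Z (W(Z) = 3 - (Z + Z) = 3 - 2*Z)
h(N, A) = A/7 + N/7 + (3 + N)/(7*(-9 + A)) (h(N, A) = ((N + A) + (N + 3)/(A + (3 - 2*6)))/7 = ((A + N) + (3 + N)/(A + (3 - 12)))/7 = ((A + N) + (3 + N)/(A - 9))/7 = ((A + N) + (3 + N)/(-9 + A))/7 = (A + N + (3 + N)/(-9 + A))/7 = A/7 + N/7 + (3 + N)/(7*(-9 + A)))
(1*(h(-5, -2) + 12))*12 = (1*((3 + (-2)**2 - 9*(-2) - 8*(-5) - 2*(-5))/(7*(-9 - 2)) + 12))*12 = (1*((1/7)*(3 + 4 + 18 + 40 + 10)/(-11) + 12))*12 = (1*((1/7)*(-1/11)*75 + 12))*12 = (1*(-75/77 + 12))*12 = (1*(849/77))*12 = (849/77)*12 = 10188/77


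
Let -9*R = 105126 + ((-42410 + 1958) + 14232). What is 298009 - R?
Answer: 920329/3 ≈ 3.0678e+5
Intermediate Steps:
R = -26302/3 (R = -(105126 + ((-42410 + 1958) + 14232))/9 = -(105126 + (-40452 + 14232))/9 = -(105126 - 26220)/9 = -⅑*78906 = -26302/3 ≈ -8767.3)
298009 - R = 298009 - 1*(-26302/3) = 298009 + 26302/3 = 920329/3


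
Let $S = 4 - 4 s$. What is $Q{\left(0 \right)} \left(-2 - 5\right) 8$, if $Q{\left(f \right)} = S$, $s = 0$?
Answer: $-224$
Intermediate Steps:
$S = 4$ ($S = 4 - 0 = 4 + 0 = 4$)
$Q{\left(f \right)} = 4$
$Q{\left(0 \right)} \left(-2 - 5\right) 8 = 4 \left(-2 - 5\right) 8 = 4 \left(-7\right) 8 = \left(-28\right) 8 = -224$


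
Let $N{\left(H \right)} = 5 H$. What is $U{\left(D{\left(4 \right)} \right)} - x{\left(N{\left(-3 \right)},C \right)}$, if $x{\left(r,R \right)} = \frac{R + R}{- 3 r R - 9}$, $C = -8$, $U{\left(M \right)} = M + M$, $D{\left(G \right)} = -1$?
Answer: $- \frac{754}{369} \approx -2.0434$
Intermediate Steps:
$U{\left(M \right)} = 2 M$
$x{\left(r,R \right)} = \frac{2 R}{-9 - 3 R r}$ ($x{\left(r,R \right)} = \frac{2 R}{- 3 R r - 9} = \frac{2 R}{-9 - 3 R r}$)
$U{\left(D{\left(4 \right)} \right)} - x{\left(N{\left(-3 \right)},C \right)} = 2 \left(-1\right) - \left(-2\right) \left(-8\right) \frac{1}{9 + 3 \left(-8\right) 5 \left(-3\right)} = -2 - \left(-2\right) \left(-8\right) \frac{1}{9 + 3 \left(-8\right) \left(-15\right)} = -2 - \left(-2\right) \left(-8\right) \frac{1}{9 + 360} = -2 - \left(-2\right) \left(-8\right) \frac{1}{369} = -2 - \frac{16}{369} = - \frac{754}{369}$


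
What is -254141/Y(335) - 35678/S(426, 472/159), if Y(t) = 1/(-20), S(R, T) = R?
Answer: 1082622821/213 ≈ 5.0827e+6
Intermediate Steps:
Y(t) = -1/20
-254141/Y(335) - 35678/S(426, 472/159) = -254141/(-1/20) - 35678/426 = -254141*(-20) - 35678*1/426 = 5082820 - 17839/213 = 1082622821/213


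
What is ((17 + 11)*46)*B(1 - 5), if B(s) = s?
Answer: -5152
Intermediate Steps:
((17 + 11)*46)*B(1 - 5) = ((17 + 11)*46)*(1 - 5) = (28*46)*(-4) = 1288*(-4) = -5152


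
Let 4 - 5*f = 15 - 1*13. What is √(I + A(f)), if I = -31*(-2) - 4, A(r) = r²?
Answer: √1454/5 ≈ 7.6263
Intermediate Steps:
f = ⅖ (f = ⅘ - (15 - 1*13)/5 = ⅘ - (15 - 13)/5 = ⅘ - ⅕*2 = ⅘ - ⅖ = ⅖ ≈ 0.40000)
I = 58 (I = 62 - 4 = 58)
√(I + A(f)) = √(58 + (⅖)²) = √(58 + 4/25) = √(1454/25) = √1454/5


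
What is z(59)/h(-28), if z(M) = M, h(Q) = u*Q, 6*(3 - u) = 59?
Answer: 177/574 ≈ 0.30836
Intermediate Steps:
u = -41/6 (u = 3 - 1/6*59 = 3 - 59/6 = -41/6 ≈ -6.8333)
h(Q) = -41*Q/6
z(59)/h(-28) = 59/((-41/6*(-28))) = 59/(574/3) = 59*(3/574) = 177/574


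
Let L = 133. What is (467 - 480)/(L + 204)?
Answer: -13/337 ≈ -0.038576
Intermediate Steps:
(467 - 480)/(L + 204) = (467 - 480)/(133 + 204) = -13/337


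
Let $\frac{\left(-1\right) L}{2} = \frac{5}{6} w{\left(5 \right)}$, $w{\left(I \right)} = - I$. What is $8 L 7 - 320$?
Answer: $\frac{440}{3} \approx 146.67$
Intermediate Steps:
$L = \frac{25}{3}$ ($L = - 2 \cdot \frac{5}{6} \left(\left(-1\right) 5\right) = - 2 \cdot 5 \cdot \frac{1}{6} \left(-5\right) = - 2 \cdot \frac{5}{6} \left(-5\right) = \left(-2\right) \left(- \frac{25}{6}\right) = \frac{25}{3} \approx 8.3333$)
$8 L 7 - 320 = 8 \cdot \frac{25}{3} \cdot 7 - 320 = \frac{200}{3} \cdot 7 - 320 = \frac{1400}{3} - 320 = \frac{440}{3}$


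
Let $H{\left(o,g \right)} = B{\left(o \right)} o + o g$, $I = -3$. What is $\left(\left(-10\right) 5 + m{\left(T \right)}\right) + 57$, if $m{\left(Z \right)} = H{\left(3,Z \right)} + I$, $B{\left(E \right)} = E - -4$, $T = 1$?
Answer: $28$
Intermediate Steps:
$B{\left(E \right)} = 4 + E$ ($B{\left(E \right)} = E + 4 = 4 + E$)
$H{\left(o,g \right)} = g o + o \left(4 + o\right)$ ($H{\left(o,g \right)} = \left(4 + o\right) o + o g = o \left(4 + o\right) + g o = g o + o \left(4 + o\right)$)
$m{\left(Z \right)} = 18 + 3 Z$ ($m{\left(Z \right)} = 3 \left(4 + Z + 3\right) - 3 = 3 \left(7 + Z\right) - 3 = \left(21 + 3 Z\right) - 3 = 18 + 3 Z$)
$\left(\left(-10\right) 5 + m{\left(T \right)}\right) + 57 = \left(\left(-10\right) 5 + \left(18 + 3 \cdot 1\right)\right) + 57 = \left(-50 + \left(18 + 3\right)\right) + 57 = \left(-50 + 21\right) + 57 = -29 + 57 = 28$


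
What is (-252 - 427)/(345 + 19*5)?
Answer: -679/440 ≈ -1.5432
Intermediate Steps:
(-252 - 427)/(345 + 19*5) = -679/(345 + 95) = -679/440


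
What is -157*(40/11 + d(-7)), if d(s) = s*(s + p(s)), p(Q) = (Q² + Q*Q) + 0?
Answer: 1093819/11 ≈ 99438.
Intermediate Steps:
p(Q) = 2*Q² (p(Q) = (Q² + Q²) + 0 = 2*Q² + 0 = 2*Q²)
d(s) = s*(s + 2*s²)
-157*(40/11 + d(-7)) = -157*(40/11 + (-7)²*(1 + 2*(-7))) = -157*(40*(1/11) + 49*(1 - 14)) = -157*(40/11 + 49*(-13)) = -157*(40/11 - 637) = -157*(-6967/11) = 1093819/11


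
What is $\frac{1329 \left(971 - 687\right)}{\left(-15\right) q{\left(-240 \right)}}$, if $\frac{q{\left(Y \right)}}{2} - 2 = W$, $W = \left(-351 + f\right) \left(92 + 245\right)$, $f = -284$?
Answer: $\frac{62906}{1069965} \approx 0.058793$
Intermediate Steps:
$W = -213995$ ($W = \left(-351 - 284\right) \left(92 + 245\right) = \left(-635\right) 337 = -213995$)
$q{\left(Y \right)} = -427986$ ($q{\left(Y \right)} = 4 + 2 \left(-213995\right) = 4 - 427990 = -427986$)
$\frac{1329 \left(971 - 687\right)}{\left(-15\right) q{\left(-240 \right)}} = \frac{1329 \left(971 - 687\right)}{\left(-15\right) \left(-427986\right)} = \frac{1329 \cdot 284}{6419790} = 377436 \cdot \frac{1}{6419790} = \frac{62906}{1069965}$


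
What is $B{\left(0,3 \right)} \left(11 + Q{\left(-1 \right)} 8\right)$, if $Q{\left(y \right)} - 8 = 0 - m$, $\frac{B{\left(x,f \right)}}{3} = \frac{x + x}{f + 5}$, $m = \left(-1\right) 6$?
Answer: $0$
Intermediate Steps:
$m = -6$
$B{\left(x,f \right)} = \frac{6 x}{5 + f}$ ($B{\left(x,f \right)} = 3 \frac{x + x}{f + 5} = 3 \frac{2 x}{5 + f} = \frac{6 x}{5 + f}$)
$Q{\left(y \right)} = 14$ ($Q{\left(y \right)} = 8 + \left(0 - -6\right) = 8 + \left(0 + 6\right) = 8 + 6 = 14$)
$B{\left(0,3 \right)} \left(11 + Q{\left(-1 \right)} 8\right) = 6 \cdot 0 \frac{1}{5 + 3} \left(11 + 14 \cdot 8\right) = 6 \cdot 0 \cdot \frac{1}{8} \left(11 + 112\right) = 6 \cdot 0 \cdot \frac{1}{8} \cdot 123 = 0 \cdot 123 = 0$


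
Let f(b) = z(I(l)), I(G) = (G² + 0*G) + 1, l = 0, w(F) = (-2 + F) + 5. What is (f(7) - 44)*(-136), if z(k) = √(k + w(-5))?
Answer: 5984 - 136*I ≈ 5984.0 - 136.0*I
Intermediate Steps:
w(F) = 3 + F
I(G) = 1 + G² (I(G) = (G² + 0) + 1 = G² + 1 = 1 + G²)
z(k) = √(-2 + k) (z(k) = √(k + (3 - 5)) = √(k - 2) = √(-2 + k))
f(b) = I (f(b) = √(-2 + (1 + 0²)) = √(-2 + (1 + 0)) = √(-2 + 1) = √(-1) = I)
(f(7) - 44)*(-136) = (I - 44)*(-136) = (-44 + I)*(-136) = 5984 - 136*I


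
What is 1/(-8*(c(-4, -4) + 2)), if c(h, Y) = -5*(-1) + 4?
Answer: -1/88 ≈ -0.011364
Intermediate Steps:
c(h, Y) = 9 (c(h, Y) = 5 + 4 = 9)
1/(-8*(c(-4, -4) + 2)) = 1/(-8*(9 + 2)) = 1/(-8*11) = 1/(-88) = -1/88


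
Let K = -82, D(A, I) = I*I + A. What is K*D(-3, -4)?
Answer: -1066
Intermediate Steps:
D(A, I) = A + I² (D(A, I) = I² + A = A + I²)
K*D(-3, -4) = -82*(-3 + (-4)²) = -82*(-3 + 16) = -82*13 = -1066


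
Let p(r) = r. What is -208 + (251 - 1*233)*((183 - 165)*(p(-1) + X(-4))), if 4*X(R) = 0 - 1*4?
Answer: -856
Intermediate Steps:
X(R) = -1 (X(R) = (0 - 1*4)/4 = (0 - 4)/4 = (¼)*(-4) = -1)
-208 + (251 - 1*233)*((183 - 165)*(p(-1) + X(-4))) = -208 + (251 - 1*233)*((183 - 165)*(-1 - 1)) = -208 + (251 - 233)*(18*(-2)) = -208 + 18*(-36) = -208 - 648 = -856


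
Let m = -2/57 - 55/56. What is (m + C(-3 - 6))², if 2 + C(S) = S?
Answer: 1471412881/10188864 ≈ 144.41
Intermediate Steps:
m = -3247/3192 (m = -2*1/57 - 55*1/56 = -2/57 - 55/56 = -3247/3192 ≈ -1.0172)
C(S) = -2 + S
(m + C(-3 - 6))² = (-3247/3192 + (-2 + (-3 - 6)))² = (-3247/3192 + (-2 - 9))² = (-3247/3192 - 11)² = (-38359/3192)² = 1471412881/10188864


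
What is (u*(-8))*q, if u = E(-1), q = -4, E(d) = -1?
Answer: -32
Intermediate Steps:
u = -1
(u*(-8))*q = -1*(-8)*(-4) = 8*(-4) = -32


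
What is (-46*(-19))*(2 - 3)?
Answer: -874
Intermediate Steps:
(-46*(-19))*(2 - 3) = 874*(-1) = -874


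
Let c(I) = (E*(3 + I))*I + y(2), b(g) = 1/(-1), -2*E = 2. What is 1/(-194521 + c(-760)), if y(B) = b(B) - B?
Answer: -1/769844 ≈ -1.2990e-6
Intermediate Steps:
E = -1 (E = -1/2*2 = -1)
b(g) = -1
y(B) = -1 - B
c(I) = -3 + I*(-3 - I) (c(I) = (-(3 + I))*I + (-1 - 1*2) = (-3 - I)*I + (-1 - 2) = I*(-3 - I) - 3 = -3 + I*(-3 - I))
1/(-194521 + c(-760)) = 1/(-194521 + (-3 - 1*(-760)**2 - 3*(-760))) = 1/(-194521 + (-3 - 1*577600 + 2280)) = 1/(-194521 + (-3 - 577600 + 2280)) = 1/(-194521 - 575323) = 1/(-769844) = -1/769844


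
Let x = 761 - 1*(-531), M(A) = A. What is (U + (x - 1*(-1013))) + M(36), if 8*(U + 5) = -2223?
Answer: 16465/8 ≈ 2058.1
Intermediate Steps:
x = 1292 (x = 761 + 531 = 1292)
U = -2263/8 (U = -5 + (⅛)*(-2223) = -5 - 2223/8 = -2263/8 ≈ -282.88)
(U + (x - 1*(-1013))) + M(36) = (-2263/8 + (1292 - 1*(-1013))) + 36 = (-2263/8 + (1292 + 1013)) + 36 = (-2263/8 + 2305) + 36 = 16177/8 + 36 = 16465/8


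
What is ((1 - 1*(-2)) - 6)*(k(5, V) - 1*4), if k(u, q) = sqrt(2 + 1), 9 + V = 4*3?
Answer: 12 - 3*sqrt(3) ≈ 6.8038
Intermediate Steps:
V = 3 (V = -9 + 4*3 = -9 + 12 = 3)
k(u, q) = sqrt(3)
((1 - 1*(-2)) - 6)*(k(5, V) - 1*4) = ((1 - 1*(-2)) - 6)*(sqrt(3) - 1*4) = ((1 + 2) - 6)*(sqrt(3) - 4) = (3 - 6)*(-4 + sqrt(3)) = -3*(-4 + sqrt(3)) = 12 - 3*sqrt(3)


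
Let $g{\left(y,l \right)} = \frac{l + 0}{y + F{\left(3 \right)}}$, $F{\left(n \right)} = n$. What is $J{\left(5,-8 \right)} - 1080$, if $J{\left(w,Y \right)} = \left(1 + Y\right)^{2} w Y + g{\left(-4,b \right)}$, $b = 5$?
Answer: $-3045$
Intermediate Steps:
$g{\left(y,l \right)} = \frac{l}{3 + y}$ ($g{\left(y,l \right)} = \frac{l + 0}{y + 3} = \frac{l}{3 + y}$)
$J{\left(w,Y \right)} = -5 + Y w \left(1 + Y\right)^{2}$ ($J{\left(w,Y \right)} = \left(1 + Y\right)^{2} w Y + \frac{5}{3 - 4} = w \left(1 + Y\right)^{2} Y + \frac{5}{-1} = Y w \left(1 + Y\right)^{2} + 5 \left(-1\right) = Y w \left(1 + Y\right)^{2} - 5 = -5 + Y w \left(1 + Y\right)^{2}$)
$J{\left(5,-8 \right)} - 1080 = \left(-5 - 40 \left(1 - 8\right)^{2}\right) - 1080 = \left(-5 - 40 \left(-7\right)^{2}\right) - 1080 = \left(-5 - 40 \cdot 49\right) - 1080 = \left(-5 - 1960\right) - 1080 = -1965 - 1080 = -3045$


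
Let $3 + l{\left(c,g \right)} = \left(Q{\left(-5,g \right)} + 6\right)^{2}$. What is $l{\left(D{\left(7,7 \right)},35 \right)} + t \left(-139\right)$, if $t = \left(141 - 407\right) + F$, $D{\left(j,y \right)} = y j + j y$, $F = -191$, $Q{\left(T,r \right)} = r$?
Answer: $65201$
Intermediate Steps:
$D{\left(j,y \right)} = 2 j y$ ($D{\left(j,y \right)} = j y + j y = 2 j y$)
$l{\left(c,g \right)} = -3 + \left(6 + g\right)^{2}$ ($l{\left(c,g \right)} = -3 + \left(g + 6\right)^{2} = -3 + \left(6 + g\right)^{2}$)
$t = -457$ ($t = \left(141 - 407\right) - 191 = -266 - 191 = -457$)
$l{\left(D{\left(7,7 \right)},35 \right)} + t \left(-139\right) = \left(-3 + \left(6 + 35\right)^{2}\right) - -63523 = \left(-3 + 41^{2}\right) + 63523 = \left(-3 + 1681\right) + 63523 = 1678 + 63523 = 65201$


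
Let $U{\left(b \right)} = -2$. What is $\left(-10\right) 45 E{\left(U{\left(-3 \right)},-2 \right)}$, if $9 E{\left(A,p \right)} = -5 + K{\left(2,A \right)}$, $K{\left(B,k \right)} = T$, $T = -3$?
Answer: $400$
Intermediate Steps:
$K{\left(B,k \right)} = -3$
$E{\left(A,p \right)} = - \frac{8}{9}$ ($E{\left(A,p \right)} = \frac{-5 - 3}{9} = \frac{1}{9} \left(-8\right) = - \frac{8}{9}$)
$\left(-10\right) 45 E{\left(U{\left(-3 \right)},-2 \right)} = \left(-10\right) 45 \left(- \frac{8}{9}\right) = \left(-450\right) \left(- \frac{8}{9}\right) = 400$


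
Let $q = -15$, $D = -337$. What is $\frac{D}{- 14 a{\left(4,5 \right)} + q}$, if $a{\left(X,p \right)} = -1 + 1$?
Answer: $\frac{337}{15} \approx 22.467$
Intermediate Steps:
$a{\left(X,p \right)} = 0$
$\frac{D}{- 14 a{\left(4,5 \right)} + q} = - \frac{337}{\left(-14\right) 0 - 15} = - \frac{337}{0 - 15} = - \frac{337}{-15} = \left(-337\right) \left(- \frac{1}{15}\right) = \frac{337}{15}$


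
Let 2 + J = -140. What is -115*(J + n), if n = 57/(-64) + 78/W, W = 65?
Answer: 1042843/64 ≈ 16294.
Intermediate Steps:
J = -142 (J = -2 - 140 = -142)
n = 99/320 (n = 57/(-64) + 78/65 = 57*(-1/64) + 78*(1/65) = -57/64 + 6/5 = 99/320 ≈ 0.30937)
-115*(J + n) = -115*(-142 + 99/320) = -115*(-45341/320) = 1042843/64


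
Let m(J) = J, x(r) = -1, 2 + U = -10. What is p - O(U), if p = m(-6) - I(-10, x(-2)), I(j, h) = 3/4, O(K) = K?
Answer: 21/4 ≈ 5.2500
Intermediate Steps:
U = -12 (U = -2 - 10 = -12)
I(j, h) = ¾ (I(j, h) = 3*(¼) = ¾)
p = -27/4 (p = -6 - 1*¾ = -6 - ¾ = -27/4 ≈ -6.7500)
p - O(U) = -27/4 - 1*(-12) = -27/4 + 12 = 21/4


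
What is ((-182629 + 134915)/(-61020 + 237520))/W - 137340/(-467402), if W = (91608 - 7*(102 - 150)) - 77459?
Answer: 87775371432743/298740280426250 ≈ 0.29382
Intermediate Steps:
W = 14485 (W = (91608 - 7*(-48)) - 77459 = (91608 + 336) - 77459 = 91944 - 77459 = 14485)
((-182629 + 134915)/(-61020 + 237520))/W - 137340/(-467402) = ((-182629 + 134915)/(-61020 + 237520))/14485 - 137340/(-467402) = -47714/176500*(1/14485) - 137340*(-1/467402) = -47714*1/176500*(1/14485) + 68670/233701 = -23857/88250*1/14485 + 68670/233701 = -23857/1278301250 + 68670/233701 = 87775371432743/298740280426250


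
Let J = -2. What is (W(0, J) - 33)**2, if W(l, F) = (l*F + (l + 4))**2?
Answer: 289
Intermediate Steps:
W(l, F) = (4 + l + F*l)**2 (W(l, F) = (F*l + (4 + l))**2 = (4 + l + F*l)**2)
(W(0, J) - 33)**2 = ((4 + 0 - 2*0)**2 - 33)**2 = ((4 + 0 + 0)**2 - 33)**2 = (4**2 - 33)**2 = (16 - 33)**2 = (-17)**2 = 289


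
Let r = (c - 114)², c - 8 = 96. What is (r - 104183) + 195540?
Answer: 91457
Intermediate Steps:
c = 104 (c = 8 + 96 = 104)
r = 100 (r = (104 - 114)² = (-10)² = 100)
(r - 104183) + 195540 = (100 - 104183) + 195540 = -104083 + 195540 = 91457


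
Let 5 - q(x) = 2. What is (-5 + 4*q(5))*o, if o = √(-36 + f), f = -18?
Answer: 21*I*√6 ≈ 51.439*I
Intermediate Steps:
q(x) = 3 (q(x) = 5 - 1*2 = 5 - 2 = 3)
o = 3*I*√6 (o = √(-36 - 18) = √(-54) = 3*I*√6 ≈ 7.3485*I)
(-5 + 4*q(5))*o = (-5 + 4*3)*(3*I*√6) = (-5 + 12)*(3*I*√6) = 7*(3*I*√6) = 21*I*√6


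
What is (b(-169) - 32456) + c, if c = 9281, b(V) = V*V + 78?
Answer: 5464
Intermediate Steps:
b(V) = 78 + V² (b(V) = V² + 78 = 78 + V²)
(b(-169) - 32456) + c = ((78 + (-169)²) - 32456) + 9281 = ((78 + 28561) - 32456) + 9281 = (28639 - 32456) + 9281 = -3817 + 9281 = 5464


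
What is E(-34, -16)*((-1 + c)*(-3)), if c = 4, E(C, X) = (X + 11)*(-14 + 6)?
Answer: -360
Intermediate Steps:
E(C, X) = -88 - 8*X (E(C, X) = (11 + X)*(-8) = -88 - 8*X)
E(-34, -16)*((-1 + c)*(-3)) = (-88 - 8*(-16))*((-1 + 4)*(-3)) = (-88 + 128)*(3*(-3)) = 40*(-9) = -360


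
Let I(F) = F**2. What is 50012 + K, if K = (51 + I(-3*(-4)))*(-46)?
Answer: 41042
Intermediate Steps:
K = -8970 (K = (51 + (-3*(-4))**2)*(-46) = (51 + 12**2)*(-46) = (51 + 144)*(-46) = 195*(-46) = -8970)
50012 + K = 50012 - 8970 = 41042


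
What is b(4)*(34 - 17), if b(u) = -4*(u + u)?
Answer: -544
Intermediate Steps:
b(u) = -8*u
b(4)*(34 - 17) = (-8*4)*(34 - 17) = -32*17 = -544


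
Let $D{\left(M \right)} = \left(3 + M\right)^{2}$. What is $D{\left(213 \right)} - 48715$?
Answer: $-2059$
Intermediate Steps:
$D{\left(213 \right)} - 48715 = \left(3 + 213\right)^{2} - 48715 = 216^{2} - 48715 = 46656 - 48715 = -2059$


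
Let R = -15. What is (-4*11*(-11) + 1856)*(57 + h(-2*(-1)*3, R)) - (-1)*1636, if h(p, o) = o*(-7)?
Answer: 380716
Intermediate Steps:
h(p, o) = -7*o
(-4*11*(-11) + 1856)*(57 + h(-2*(-1)*3, R)) - (-1)*1636 = (-4*11*(-11) + 1856)*(57 - 7*(-15)) - (-1)*1636 = (-44*(-11) + 1856)*(57 + 105) - 1*(-1636) = (484 + 1856)*162 + 1636 = 2340*162 + 1636 = 379080 + 1636 = 380716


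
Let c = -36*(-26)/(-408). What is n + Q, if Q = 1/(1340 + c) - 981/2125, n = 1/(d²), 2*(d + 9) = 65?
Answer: -49007307864/106749096625 ≈ -0.45909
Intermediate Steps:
c = -39/17 (c = 936*(-1/408) = -39/17 ≈ -2.2941)
d = 47/2 (d = -9 + (½)*65 = -9 + 65/2 = 47/2 ≈ 23.500)
n = 4/2209 (n = 1/((47/2)²) = 1/(2209/4) = 4/2209 ≈ 0.0018108)
Q = -22272796/48324625 (Q = 1/(1340 - 39/17) - 981/2125 = 1/(22741/17) - 981/2125 = 17/22741 - 1*981/2125 = 17/22741 - 981/2125 = -22272796/48324625 ≈ -0.46090)
n + Q = 4/2209 - 22272796/48324625 = -49007307864/106749096625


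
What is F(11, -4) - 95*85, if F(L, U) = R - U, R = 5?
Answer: -8066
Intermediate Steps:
F(L, U) = 5 - U
F(11, -4) - 95*85 = (5 - 1*(-4)) - 95*85 = (5 + 4) - 8075 = 9 - 8075 = -8066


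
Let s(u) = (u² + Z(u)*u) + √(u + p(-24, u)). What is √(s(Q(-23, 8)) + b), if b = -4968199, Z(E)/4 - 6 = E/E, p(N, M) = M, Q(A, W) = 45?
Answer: √(-4964914 + 3*√10) ≈ 2228.2*I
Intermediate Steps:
Z(E) = 28 (Z(E) = 24 + 4*(E/E) = 24 + 4*1 = 24 + 4 = 28)
s(u) = u² + 28*u + √2*√u (s(u) = (u² + 28*u) + √(u + u) = (u² + 28*u) + √(2*u) = (u² + 28*u) + √2*√u = u² + 28*u + √2*√u)
√(s(Q(-23, 8)) + b) = √((45² + 28*45 + √2*√45) - 4968199) = √((2025 + 1260 + √2*(3*√5)) - 4968199) = √((2025 + 1260 + 3*√10) - 4968199) = √((3285 + 3*√10) - 4968199) = √(-4964914 + 3*√10)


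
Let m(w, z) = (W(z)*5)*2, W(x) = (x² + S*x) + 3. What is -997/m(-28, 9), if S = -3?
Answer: -997/570 ≈ -1.7491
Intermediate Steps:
W(x) = 3 + x² - 3*x (W(x) = (x² - 3*x) + 3 = 3 + x² - 3*x)
m(w, z) = 30 - 30*z + 10*z² (m(w, z) = ((3 + z² - 3*z)*5)*2 = (15 - 15*z + 5*z²)*2 = 30 - 30*z + 10*z²)
-997/m(-28, 9) = -997/(30 - 30*9 + 10*9²) = -997/(30 - 270 + 10*81) = -997/(30 - 270 + 810) = -997/570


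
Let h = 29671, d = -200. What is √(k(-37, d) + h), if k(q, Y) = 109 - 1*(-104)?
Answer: 2*√7471 ≈ 172.87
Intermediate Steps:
k(q, Y) = 213 (k(q, Y) = 109 + 104 = 213)
√(k(-37, d) + h) = √(213 + 29671) = √29884 = 2*√7471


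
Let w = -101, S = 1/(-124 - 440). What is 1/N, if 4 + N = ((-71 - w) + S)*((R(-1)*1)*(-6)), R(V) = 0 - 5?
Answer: 94/84219 ≈ 0.0011161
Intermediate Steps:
R(V) = -5
S = -1/564 (S = 1/(-564) = -1/564 ≈ -0.0017731)
N = 84219/94 (N = -4 + ((-71 - 1*(-101)) - 1/564)*(-5*1*(-6)) = -4 + ((-71 + 101) - 1/564)*(-5*(-6)) = -4 + (30 - 1/564)*30 = -4 + (16919/564)*30 = -4 + 84595/94 = 84219/94 ≈ 895.95)
1/N = 1/(84219/94) = 94/84219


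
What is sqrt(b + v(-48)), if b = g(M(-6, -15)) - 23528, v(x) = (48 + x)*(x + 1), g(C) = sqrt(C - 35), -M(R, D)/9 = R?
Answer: sqrt(-23528 + sqrt(19)) ≈ 153.37*I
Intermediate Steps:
M(R, D) = -9*R
g(C) = sqrt(-35 + C)
v(x) = (1 + x)*(48 + x) (v(x) = (48 + x)*(1 + x) = (1 + x)*(48 + x))
b = -23528 + sqrt(19) (b = sqrt(-35 - 9*(-6)) - 23528 = sqrt(-35 + 54) - 23528 = sqrt(19) - 23528 = -23528 + sqrt(19) ≈ -23524.)
sqrt(b + v(-48)) = sqrt((-23528 + sqrt(19)) + (48 + (-48)**2 + 49*(-48))) = sqrt((-23528 + sqrt(19)) + (48 + 2304 - 2352)) = sqrt((-23528 + sqrt(19)) + 0) = sqrt(-23528 + sqrt(19))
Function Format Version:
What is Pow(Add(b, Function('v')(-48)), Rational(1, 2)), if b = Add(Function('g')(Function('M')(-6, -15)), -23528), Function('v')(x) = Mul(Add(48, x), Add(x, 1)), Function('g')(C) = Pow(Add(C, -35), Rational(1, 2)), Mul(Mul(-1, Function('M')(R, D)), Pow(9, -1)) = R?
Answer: Pow(Add(-23528, Pow(19, Rational(1, 2))), Rational(1, 2)) ≈ Mul(153.37, I)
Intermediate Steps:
Function('M')(R, D) = Mul(-9, R)
Function('g')(C) = Pow(Add(-35, C), Rational(1, 2))
Function('v')(x) = Mul(Add(1, x), Add(48, x)) (Function('v')(x) = Mul(Add(48, x), Add(1, x)) = Mul(Add(1, x), Add(48, x)))
b = Add(-23528, Pow(19, Rational(1, 2))) (b = Add(Pow(Add(-35, Mul(-9, -6)), Rational(1, 2)), -23528) = Add(Pow(Add(-35, 54), Rational(1, 2)), -23528) = Add(Pow(19, Rational(1, 2)), -23528) = Add(-23528, Pow(19, Rational(1, 2))) ≈ -23524.)
Pow(Add(b, Function('v')(-48)), Rational(1, 2)) = Pow(Add(Add(-23528, Pow(19, Rational(1, 2))), Add(48, Pow(-48, 2), Mul(49, -48))), Rational(1, 2)) = Pow(Add(Add(-23528, Pow(19, Rational(1, 2))), Add(48, 2304, -2352)), Rational(1, 2)) = Pow(Add(Add(-23528, Pow(19, Rational(1, 2))), 0), Rational(1, 2)) = Pow(Add(-23528, Pow(19, Rational(1, 2))), Rational(1, 2))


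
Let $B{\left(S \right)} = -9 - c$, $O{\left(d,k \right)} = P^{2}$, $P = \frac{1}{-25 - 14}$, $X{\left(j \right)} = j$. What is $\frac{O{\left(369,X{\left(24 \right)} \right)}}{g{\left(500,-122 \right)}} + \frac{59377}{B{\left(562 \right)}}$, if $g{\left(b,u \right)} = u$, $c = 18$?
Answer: $- \frac{1224234989}{556686} \approx -2199.1$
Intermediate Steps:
$P = - \frac{1}{39}$ ($P = \frac{1}{-39} = - \frac{1}{39} \approx -0.025641$)
$O{\left(d,k \right)} = \frac{1}{1521}$ ($O{\left(d,k \right)} = \left(- \frac{1}{39}\right)^{2} = \frac{1}{1521}$)
$B{\left(S \right)} = -27$ ($B{\left(S \right)} = -9 - 18 = -27$)
$\frac{O{\left(369,X{\left(24 \right)} \right)}}{g{\left(500,-122 \right)}} + \frac{59377}{B{\left(562 \right)}} = \frac{1}{1521 \left(-122\right)} + \frac{59377}{-27} = \frac{1}{1521} \left(- \frac{1}{122}\right) + 59377 \left(- \frac{1}{27}\right) = - \frac{1}{185562} - \frac{59377}{27} = - \frac{1224234989}{556686}$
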